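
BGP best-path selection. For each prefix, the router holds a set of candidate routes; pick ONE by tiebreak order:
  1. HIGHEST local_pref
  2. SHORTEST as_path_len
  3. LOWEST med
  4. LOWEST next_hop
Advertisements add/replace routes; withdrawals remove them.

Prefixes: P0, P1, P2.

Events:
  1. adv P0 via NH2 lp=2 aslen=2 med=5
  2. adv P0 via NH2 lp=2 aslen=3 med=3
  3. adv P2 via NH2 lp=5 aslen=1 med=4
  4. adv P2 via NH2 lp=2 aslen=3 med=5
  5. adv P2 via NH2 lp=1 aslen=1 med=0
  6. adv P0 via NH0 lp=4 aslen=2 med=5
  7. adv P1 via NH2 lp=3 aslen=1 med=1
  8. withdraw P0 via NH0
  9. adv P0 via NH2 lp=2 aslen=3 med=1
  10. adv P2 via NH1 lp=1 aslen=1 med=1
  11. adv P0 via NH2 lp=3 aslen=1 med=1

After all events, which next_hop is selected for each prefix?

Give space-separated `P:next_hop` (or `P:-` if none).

Answer: P0:NH2 P1:NH2 P2:NH2

Derivation:
Op 1: best P0=NH2 P1=- P2=-
Op 2: best P0=NH2 P1=- P2=-
Op 3: best P0=NH2 P1=- P2=NH2
Op 4: best P0=NH2 P1=- P2=NH2
Op 5: best P0=NH2 P1=- P2=NH2
Op 6: best P0=NH0 P1=- P2=NH2
Op 7: best P0=NH0 P1=NH2 P2=NH2
Op 8: best P0=NH2 P1=NH2 P2=NH2
Op 9: best P0=NH2 P1=NH2 P2=NH2
Op 10: best P0=NH2 P1=NH2 P2=NH2
Op 11: best P0=NH2 P1=NH2 P2=NH2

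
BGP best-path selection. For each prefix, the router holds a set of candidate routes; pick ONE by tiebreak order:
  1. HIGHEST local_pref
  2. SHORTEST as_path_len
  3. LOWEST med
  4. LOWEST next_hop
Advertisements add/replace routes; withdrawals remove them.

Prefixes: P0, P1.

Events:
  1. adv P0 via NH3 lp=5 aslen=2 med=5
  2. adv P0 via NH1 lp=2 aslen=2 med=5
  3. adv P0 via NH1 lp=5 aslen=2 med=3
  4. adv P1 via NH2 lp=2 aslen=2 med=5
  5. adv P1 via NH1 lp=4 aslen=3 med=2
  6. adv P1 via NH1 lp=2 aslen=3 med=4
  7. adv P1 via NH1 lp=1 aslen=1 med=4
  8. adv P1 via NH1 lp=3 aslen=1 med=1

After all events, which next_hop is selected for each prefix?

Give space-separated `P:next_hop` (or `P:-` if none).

Op 1: best P0=NH3 P1=-
Op 2: best P0=NH3 P1=-
Op 3: best P0=NH1 P1=-
Op 4: best P0=NH1 P1=NH2
Op 5: best P0=NH1 P1=NH1
Op 6: best P0=NH1 P1=NH2
Op 7: best P0=NH1 P1=NH2
Op 8: best P0=NH1 P1=NH1

Answer: P0:NH1 P1:NH1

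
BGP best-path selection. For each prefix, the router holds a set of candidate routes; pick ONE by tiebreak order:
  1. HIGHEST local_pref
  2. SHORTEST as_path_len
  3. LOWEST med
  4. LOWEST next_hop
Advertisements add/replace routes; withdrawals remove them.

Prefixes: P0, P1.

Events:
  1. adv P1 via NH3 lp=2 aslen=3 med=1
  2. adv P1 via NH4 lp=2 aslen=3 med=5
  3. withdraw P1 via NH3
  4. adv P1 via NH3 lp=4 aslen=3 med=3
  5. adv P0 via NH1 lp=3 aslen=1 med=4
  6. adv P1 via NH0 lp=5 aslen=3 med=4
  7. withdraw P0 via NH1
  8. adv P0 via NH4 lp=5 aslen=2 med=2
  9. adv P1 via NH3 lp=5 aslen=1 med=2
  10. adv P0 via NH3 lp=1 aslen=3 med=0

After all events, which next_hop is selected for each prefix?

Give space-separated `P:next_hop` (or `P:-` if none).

Answer: P0:NH4 P1:NH3

Derivation:
Op 1: best P0=- P1=NH3
Op 2: best P0=- P1=NH3
Op 3: best P0=- P1=NH4
Op 4: best P0=- P1=NH3
Op 5: best P0=NH1 P1=NH3
Op 6: best P0=NH1 P1=NH0
Op 7: best P0=- P1=NH0
Op 8: best P0=NH4 P1=NH0
Op 9: best P0=NH4 P1=NH3
Op 10: best P0=NH4 P1=NH3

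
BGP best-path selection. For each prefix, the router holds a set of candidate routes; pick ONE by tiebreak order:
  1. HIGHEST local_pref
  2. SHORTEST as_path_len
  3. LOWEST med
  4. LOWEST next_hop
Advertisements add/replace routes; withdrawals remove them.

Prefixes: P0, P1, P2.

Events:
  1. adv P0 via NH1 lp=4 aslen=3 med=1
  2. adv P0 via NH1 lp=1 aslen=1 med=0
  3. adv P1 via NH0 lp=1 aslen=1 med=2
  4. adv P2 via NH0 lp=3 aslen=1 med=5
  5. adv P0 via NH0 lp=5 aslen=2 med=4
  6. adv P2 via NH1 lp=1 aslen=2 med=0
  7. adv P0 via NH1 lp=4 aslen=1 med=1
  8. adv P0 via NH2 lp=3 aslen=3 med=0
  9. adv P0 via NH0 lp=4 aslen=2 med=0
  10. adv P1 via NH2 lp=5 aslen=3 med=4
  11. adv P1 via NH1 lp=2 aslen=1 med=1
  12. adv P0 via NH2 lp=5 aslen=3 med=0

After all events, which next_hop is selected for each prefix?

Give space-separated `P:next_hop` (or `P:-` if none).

Answer: P0:NH2 P1:NH2 P2:NH0

Derivation:
Op 1: best P0=NH1 P1=- P2=-
Op 2: best P0=NH1 P1=- P2=-
Op 3: best P0=NH1 P1=NH0 P2=-
Op 4: best P0=NH1 P1=NH0 P2=NH0
Op 5: best P0=NH0 P1=NH0 P2=NH0
Op 6: best P0=NH0 P1=NH0 P2=NH0
Op 7: best P0=NH0 P1=NH0 P2=NH0
Op 8: best P0=NH0 P1=NH0 P2=NH0
Op 9: best P0=NH1 P1=NH0 P2=NH0
Op 10: best P0=NH1 P1=NH2 P2=NH0
Op 11: best P0=NH1 P1=NH2 P2=NH0
Op 12: best P0=NH2 P1=NH2 P2=NH0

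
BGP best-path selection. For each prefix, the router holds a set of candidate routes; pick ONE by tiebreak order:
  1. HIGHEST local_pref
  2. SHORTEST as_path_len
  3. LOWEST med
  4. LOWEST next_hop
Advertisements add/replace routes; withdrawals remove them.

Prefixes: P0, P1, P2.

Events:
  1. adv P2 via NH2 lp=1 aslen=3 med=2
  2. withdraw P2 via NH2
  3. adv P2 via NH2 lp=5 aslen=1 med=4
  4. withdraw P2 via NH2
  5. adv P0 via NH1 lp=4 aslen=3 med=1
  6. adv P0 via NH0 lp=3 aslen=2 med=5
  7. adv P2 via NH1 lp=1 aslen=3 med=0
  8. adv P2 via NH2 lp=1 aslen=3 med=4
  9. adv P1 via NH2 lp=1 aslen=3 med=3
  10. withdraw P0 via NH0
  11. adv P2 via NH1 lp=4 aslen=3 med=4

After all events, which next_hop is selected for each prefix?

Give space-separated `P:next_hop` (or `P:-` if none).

Op 1: best P0=- P1=- P2=NH2
Op 2: best P0=- P1=- P2=-
Op 3: best P0=- P1=- P2=NH2
Op 4: best P0=- P1=- P2=-
Op 5: best P0=NH1 P1=- P2=-
Op 6: best P0=NH1 P1=- P2=-
Op 7: best P0=NH1 P1=- P2=NH1
Op 8: best P0=NH1 P1=- P2=NH1
Op 9: best P0=NH1 P1=NH2 P2=NH1
Op 10: best P0=NH1 P1=NH2 P2=NH1
Op 11: best P0=NH1 P1=NH2 P2=NH1

Answer: P0:NH1 P1:NH2 P2:NH1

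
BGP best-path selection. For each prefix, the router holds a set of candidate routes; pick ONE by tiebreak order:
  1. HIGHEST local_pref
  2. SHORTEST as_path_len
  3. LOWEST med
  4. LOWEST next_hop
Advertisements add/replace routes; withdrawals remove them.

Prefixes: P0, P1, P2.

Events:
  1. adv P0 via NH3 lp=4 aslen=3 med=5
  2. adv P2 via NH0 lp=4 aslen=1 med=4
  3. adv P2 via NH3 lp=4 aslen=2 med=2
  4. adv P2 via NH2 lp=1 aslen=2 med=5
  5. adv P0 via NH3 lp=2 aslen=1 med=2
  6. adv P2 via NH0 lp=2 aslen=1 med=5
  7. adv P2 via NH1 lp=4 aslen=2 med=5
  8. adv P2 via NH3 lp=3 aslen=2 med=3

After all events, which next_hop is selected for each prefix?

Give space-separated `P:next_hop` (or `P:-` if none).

Answer: P0:NH3 P1:- P2:NH1

Derivation:
Op 1: best P0=NH3 P1=- P2=-
Op 2: best P0=NH3 P1=- P2=NH0
Op 3: best P0=NH3 P1=- P2=NH0
Op 4: best P0=NH3 P1=- P2=NH0
Op 5: best P0=NH3 P1=- P2=NH0
Op 6: best P0=NH3 P1=- P2=NH3
Op 7: best P0=NH3 P1=- P2=NH3
Op 8: best P0=NH3 P1=- P2=NH1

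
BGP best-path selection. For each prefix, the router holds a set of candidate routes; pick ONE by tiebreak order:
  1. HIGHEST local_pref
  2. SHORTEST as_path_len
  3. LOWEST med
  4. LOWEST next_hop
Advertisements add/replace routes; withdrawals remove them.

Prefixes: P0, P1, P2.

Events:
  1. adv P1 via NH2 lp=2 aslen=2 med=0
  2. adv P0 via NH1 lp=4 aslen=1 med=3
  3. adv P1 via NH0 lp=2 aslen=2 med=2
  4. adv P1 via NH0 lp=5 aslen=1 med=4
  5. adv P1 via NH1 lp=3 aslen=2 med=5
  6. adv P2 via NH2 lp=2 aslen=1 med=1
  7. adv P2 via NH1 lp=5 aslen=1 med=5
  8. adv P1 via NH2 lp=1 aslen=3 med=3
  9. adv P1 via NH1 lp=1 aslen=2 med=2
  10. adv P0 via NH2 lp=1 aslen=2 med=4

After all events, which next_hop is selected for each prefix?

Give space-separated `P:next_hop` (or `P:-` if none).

Op 1: best P0=- P1=NH2 P2=-
Op 2: best P0=NH1 P1=NH2 P2=-
Op 3: best P0=NH1 P1=NH2 P2=-
Op 4: best P0=NH1 P1=NH0 P2=-
Op 5: best P0=NH1 P1=NH0 P2=-
Op 6: best P0=NH1 P1=NH0 P2=NH2
Op 7: best P0=NH1 P1=NH0 P2=NH1
Op 8: best P0=NH1 P1=NH0 P2=NH1
Op 9: best P0=NH1 P1=NH0 P2=NH1
Op 10: best P0=NH1 P1=NH0 P2=NH1

Answer: P0:NH1 P1:NH0 P2:NH1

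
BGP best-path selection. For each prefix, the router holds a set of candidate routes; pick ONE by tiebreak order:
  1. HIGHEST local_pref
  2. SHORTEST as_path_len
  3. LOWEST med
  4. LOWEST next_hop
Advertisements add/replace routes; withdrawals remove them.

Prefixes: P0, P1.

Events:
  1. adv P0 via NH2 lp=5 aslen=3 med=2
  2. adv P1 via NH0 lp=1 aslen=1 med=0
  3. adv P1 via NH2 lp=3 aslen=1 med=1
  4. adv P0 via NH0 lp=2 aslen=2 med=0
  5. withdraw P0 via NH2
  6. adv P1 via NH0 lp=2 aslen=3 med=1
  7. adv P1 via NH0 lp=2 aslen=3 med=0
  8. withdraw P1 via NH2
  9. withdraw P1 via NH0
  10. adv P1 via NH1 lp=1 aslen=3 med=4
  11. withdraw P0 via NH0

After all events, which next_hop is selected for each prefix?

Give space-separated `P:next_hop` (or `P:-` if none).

Op 1: best P0=NH2 P1=-
Op 2: best P0=NH2 P1=NH0
Op 3: best P0=NH2 P1=NH2
Op 4: best P0=NH2 P1=NH2
Op 5: best P0=NH0 P1=NH2
Op 6: best P0=NH0 P1=NH2
Op 7: best P0=NH0 P1=NH2
Op 8: best P0=NH0 P1=NH0
Op 9: best P0=NH0 P1=-
Op 10: best P0=NH0 P1=NH1
Op 11: best P0=- P1=NH1

Answer: P0:- P1:NH1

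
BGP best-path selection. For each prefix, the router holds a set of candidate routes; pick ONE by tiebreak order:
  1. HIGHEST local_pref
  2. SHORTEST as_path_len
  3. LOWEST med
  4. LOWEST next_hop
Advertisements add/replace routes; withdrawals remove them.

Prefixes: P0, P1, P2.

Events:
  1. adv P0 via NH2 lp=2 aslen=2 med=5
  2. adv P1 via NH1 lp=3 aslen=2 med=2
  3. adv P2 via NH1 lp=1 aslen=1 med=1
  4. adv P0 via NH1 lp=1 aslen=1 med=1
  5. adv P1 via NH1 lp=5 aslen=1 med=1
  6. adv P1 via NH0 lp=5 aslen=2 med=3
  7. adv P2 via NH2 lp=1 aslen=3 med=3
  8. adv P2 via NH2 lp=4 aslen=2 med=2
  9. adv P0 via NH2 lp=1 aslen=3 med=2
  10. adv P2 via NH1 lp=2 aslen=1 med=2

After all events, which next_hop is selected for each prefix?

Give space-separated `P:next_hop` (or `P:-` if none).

Op 1: best P0=NH2 P1=- P2=-
Op 2: best P0=NH2 P1=NH1 P2=-
Op 3: best P0=NH2 P1=NH1 P2=NH1
Op 4: best P0=NH2 P1=NH1 P2=NH1
Op 5: best P0=NH2 P1=NH1 P2=NH1
Op 6: best P0=NH2 P1=NH1 P2=NH1
Op 7: best P0=NH2 P1=NH1 P2=NH1
Op 8: best P0=NH2 P1=NH1 P2=NH2
Op 9: best P0=NH1 P1=NH1 P2=NH2
Op 10: best P0=NH1 P1=NH1 P2=NH2

Answer: P0:NH1 P1:NH1 P2:NH2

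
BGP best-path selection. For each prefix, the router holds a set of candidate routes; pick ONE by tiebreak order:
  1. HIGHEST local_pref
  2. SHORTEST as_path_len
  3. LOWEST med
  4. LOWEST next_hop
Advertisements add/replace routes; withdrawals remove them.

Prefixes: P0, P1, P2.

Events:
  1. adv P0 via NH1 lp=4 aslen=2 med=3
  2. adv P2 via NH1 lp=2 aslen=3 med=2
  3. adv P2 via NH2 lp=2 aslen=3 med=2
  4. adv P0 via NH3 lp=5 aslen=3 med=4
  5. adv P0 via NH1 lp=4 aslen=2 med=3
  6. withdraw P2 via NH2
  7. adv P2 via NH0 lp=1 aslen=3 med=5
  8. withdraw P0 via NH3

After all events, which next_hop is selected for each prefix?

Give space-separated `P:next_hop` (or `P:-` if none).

Answer: P0:NH1 P1:- P2:NH1

Derivation:
Op 1: best P0=NH1 P1=- P2=-
Op 2: best P0=NH1 P1=- P2=NH1
Op 3: best P0=NH1 P1=- P2=NH1
Op 4: best P0=NH3 P1=- P2=NH1
Op 5: best P0=NH3 P1=- P2=NH1
Op 6: best P0=NH3 P1=- P2=NH1
Op 7: best P0=NH3 P1=- P2=NH1
Op 8: best P0=NH1 P1=- P2=NH1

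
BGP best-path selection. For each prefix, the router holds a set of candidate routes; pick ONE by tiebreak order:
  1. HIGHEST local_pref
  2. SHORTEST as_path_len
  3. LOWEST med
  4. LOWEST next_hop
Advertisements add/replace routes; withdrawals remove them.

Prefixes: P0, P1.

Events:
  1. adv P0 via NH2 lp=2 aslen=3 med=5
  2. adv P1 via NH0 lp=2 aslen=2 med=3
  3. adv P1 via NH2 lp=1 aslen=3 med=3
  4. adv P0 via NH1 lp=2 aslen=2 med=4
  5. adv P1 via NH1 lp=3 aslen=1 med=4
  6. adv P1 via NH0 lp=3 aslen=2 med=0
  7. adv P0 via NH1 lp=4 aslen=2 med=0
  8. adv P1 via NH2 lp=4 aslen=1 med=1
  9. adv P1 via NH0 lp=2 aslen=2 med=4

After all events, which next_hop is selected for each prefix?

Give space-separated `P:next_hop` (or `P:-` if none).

Op 1: best P0=NH2 P1=-
Op 2: best P0=NH2 P1=NH0
Op 3: best P0=NH2 P1=NH0
Op 4: best P0=NH1 P1=NH0
Op 5: best P0=NH1 P1=NH1
Op 6: best P0=NH1 P1=NH1
Op 7: best P0=NH1 P1=NH1
Op 8: best P0=NH1 P1=NH2
Op 9: best P0=NH1 P1=NH2

Answer: P0:NH1 P1:NH2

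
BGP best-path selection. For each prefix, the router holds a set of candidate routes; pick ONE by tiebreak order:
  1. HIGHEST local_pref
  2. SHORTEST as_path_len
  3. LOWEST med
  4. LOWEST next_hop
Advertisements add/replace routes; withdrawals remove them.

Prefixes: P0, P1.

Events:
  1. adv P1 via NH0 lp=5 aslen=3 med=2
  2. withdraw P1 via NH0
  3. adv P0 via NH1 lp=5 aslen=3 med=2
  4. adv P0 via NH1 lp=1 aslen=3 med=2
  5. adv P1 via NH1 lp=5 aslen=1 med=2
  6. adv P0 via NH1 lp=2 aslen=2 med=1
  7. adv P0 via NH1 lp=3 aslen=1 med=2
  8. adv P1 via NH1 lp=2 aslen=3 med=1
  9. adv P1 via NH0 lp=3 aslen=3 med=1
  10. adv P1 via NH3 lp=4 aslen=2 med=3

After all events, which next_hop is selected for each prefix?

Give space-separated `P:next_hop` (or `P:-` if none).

Op 1: best P0=- P1=NH0
Op 2: best P0=- P1=-
Op 3: best P0=NH1 P1=-
Op 4: best P0=NH1 P1=-
Op 5: best P0=NH1 P1=NH1
Op 6: best P0=NH1 P1=NH1
Op 7: best P0=NH1 P1=NH1
Op 8: best P0=NH1 P1=NH1
Op 9: best P0=NH1 P1=NH0
Op 10: best P0=NH1 P1=NH3

Answer: P0:NH1 P1:NH3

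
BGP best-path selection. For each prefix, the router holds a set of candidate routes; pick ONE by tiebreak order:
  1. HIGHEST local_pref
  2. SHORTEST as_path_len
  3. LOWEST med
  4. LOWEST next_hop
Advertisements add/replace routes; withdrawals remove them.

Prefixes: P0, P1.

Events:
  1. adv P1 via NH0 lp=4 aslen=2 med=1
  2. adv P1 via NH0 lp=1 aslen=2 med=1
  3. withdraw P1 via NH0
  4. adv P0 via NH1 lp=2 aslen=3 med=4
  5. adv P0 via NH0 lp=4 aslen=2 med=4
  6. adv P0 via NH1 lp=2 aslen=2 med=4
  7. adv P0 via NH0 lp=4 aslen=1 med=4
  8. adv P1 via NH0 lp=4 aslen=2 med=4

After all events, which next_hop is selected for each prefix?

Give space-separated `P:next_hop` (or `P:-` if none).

Answer: P0:NH0 P1:NH0

Derivation:
Op 1: best P0=- P1=NH0
Op 2: best P0=- P1=NH0
Op 3: best P0=- P1=-
Op 4: best P0=NH1 P1=-
Op 5: best P0=NH0 P1=-
Op 6: best P0=NH0 P1=-
Op 7: best P0=NH0 P1=-
Op 8: best P0=NH0 P1=NH0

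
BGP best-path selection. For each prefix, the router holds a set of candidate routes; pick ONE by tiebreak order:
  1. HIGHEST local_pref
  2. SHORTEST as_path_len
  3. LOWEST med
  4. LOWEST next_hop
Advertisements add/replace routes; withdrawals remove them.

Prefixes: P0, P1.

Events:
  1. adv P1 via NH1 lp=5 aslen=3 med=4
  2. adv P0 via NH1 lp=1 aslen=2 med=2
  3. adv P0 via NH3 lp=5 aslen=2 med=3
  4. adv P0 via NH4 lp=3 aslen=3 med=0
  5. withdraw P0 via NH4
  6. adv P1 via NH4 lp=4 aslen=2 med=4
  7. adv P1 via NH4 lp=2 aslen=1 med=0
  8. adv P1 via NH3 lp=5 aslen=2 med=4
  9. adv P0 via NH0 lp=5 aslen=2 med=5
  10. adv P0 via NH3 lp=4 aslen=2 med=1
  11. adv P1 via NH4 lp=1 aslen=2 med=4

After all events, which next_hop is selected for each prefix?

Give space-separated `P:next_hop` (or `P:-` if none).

Op 1: best P0=- P1=NH1
Op 2: best P0=NH1 P1=NH1
Op 3: best P0=NH3 P1=NH1
Op 4: best P0=NH3 P1=NH1
Op 5: best P0=NH3 P1=NH1
Op 6: best P0=NH3 P1=NH1
Op 7: best P0=NH3 P1=NH1
Op 8: best P0=NH3 P1=NH3
Op 9: best P0=NH3 P1=NH3
Op 10: best P0=NH0 P1=NH3
Op 11: best P0=NH0 P1=NH3

Answer: P0:NH0 P1:NH3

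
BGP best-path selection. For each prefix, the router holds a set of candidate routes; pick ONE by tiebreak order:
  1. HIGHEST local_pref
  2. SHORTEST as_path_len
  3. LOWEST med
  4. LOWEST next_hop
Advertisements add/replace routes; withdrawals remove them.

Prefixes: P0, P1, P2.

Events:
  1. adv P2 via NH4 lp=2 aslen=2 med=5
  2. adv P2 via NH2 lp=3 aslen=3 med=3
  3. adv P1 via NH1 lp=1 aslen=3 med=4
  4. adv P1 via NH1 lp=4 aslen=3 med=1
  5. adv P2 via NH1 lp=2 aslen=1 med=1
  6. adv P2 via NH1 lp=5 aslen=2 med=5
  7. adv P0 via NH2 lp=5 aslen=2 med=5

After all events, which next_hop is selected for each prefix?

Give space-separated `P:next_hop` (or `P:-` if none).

Op 1: best P0=- P1=- P2=NH4
Op 2: best P0=- P1=- P2=NH2
Op 3: best P0=- P1=NH1 P2=NH2
Op 4: best P0=- P1=NH1 P2=NH2
Op 5: best P0=- P1=NH1 P2=NH2
Op 6: best P0=- P1=NH1 P2=NH1
Op 7: best P0=NH2 P1=NH1 P2=NH1

Answer: P0:NH2 P1:NH1 P2:NH1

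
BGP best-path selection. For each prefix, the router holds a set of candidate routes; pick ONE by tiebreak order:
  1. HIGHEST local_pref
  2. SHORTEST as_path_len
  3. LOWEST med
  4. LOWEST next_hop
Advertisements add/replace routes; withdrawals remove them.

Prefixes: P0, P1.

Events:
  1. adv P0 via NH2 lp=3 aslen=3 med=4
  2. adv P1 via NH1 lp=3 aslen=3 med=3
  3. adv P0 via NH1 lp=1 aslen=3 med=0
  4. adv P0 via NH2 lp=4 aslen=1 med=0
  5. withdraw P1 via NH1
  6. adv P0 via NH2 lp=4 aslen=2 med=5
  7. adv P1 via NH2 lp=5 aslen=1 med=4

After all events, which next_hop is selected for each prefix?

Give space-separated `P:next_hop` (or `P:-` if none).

Op 1: best P0=NH2 P1=-
Op 2: best P0=NH2 P1=NH1
Op 3: best P0=NH2 P1=NH1
Op 4: best P0=NH2 P1=NH1
Op 5: best P0=NH2 P1=-
Op 6: best P0=NH2 P1=-
Op 7: best P0=NH2 P1=NH2

Answer: P0:NH2 P1:NH2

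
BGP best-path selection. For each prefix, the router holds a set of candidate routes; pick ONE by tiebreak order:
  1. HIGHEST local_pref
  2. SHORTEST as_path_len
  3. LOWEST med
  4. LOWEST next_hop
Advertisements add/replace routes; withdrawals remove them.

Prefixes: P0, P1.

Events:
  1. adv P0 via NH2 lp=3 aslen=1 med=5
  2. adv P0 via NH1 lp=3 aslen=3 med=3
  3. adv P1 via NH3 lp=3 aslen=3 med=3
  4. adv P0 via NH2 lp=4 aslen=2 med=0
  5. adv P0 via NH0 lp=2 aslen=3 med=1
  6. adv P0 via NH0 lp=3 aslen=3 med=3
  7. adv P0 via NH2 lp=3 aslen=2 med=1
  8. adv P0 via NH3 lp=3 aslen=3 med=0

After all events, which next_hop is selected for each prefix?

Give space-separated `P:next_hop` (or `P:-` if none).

Answer: P0:NH2 P1:NH3

Derivation:
Op 1: best P0=NH2 P1=-
Op 2: best P0=NH2 P1=-
Op 3: best P0=NH2 P1=NH3
Op 4: best P0=NH2 P1=NH3
Op 5: best P0=NH2 P1=NH3
Op 6: best P0=NH2 P1=NH3
Op 7: best P0=NH2 P1=NH3
Op 8: best P0=NH2 P1=NH3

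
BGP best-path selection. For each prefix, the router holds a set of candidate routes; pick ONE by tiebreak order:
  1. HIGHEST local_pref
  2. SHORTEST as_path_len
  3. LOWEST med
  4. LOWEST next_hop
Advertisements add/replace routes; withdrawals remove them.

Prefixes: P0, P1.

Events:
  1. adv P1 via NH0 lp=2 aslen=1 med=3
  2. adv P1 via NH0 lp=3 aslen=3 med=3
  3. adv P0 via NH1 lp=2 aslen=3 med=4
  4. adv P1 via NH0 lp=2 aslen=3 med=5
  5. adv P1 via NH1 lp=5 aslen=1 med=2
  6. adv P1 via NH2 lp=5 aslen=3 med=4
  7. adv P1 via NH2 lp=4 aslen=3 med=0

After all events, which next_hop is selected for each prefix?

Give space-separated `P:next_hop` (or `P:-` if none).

Op 1: best P0=- P1=NH0
Op 2: best P0=- P1=NH0
Op 3: best P0=NH1 P1=NH0
Op 4: best P0=NH1 P1=NH0
Op 5: best P0=NH1 P1=NH1
Op 6: best P0=NH1 P1=NH1
Op 7: best P0=NH1 P1=NH1

Answer: P0:NH1 P1:NH1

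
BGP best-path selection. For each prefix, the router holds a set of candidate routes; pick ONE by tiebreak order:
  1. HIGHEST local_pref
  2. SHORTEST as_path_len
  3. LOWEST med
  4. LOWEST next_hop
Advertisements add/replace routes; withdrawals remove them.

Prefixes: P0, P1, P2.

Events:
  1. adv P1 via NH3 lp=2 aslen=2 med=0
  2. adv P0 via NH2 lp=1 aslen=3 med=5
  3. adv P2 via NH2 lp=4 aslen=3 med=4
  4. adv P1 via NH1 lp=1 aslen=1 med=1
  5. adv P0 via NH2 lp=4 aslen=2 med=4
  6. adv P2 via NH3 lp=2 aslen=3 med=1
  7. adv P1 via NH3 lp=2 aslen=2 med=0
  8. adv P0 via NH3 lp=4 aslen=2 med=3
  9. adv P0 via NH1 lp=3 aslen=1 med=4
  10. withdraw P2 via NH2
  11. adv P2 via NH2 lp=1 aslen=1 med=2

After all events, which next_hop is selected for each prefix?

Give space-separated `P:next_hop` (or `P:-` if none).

Answer: P0:NH3 P1:NH3 P2:NH3

Derivation:
Op 1: best P0=- P1=NH3 P2=-
Op 2: best P0=NH2 P1=NH3 P2=-
Op 3: best P0=NH2 P1=NH3 P2=NH2
Op 4: best P0=NH2 P1=NH3 P2=NH2
Op 5: best P0=NH2 P1=NH3 P2=NH2
Op 6: best P0=NH2 P1=NH3 P2=NH2
Op 7: best P0=NH2 P1=NH3 P2=NH2
Op 8: best P0=NH3 P1=NH3 P2=NH2
Op 9: best P0=NH3 P1=NH3 P2=NH2
Op 10: best P0=NH3 P1=NH3 P2=NH3
Op 11: best P0=NH3 P1=NH3 P2=NH3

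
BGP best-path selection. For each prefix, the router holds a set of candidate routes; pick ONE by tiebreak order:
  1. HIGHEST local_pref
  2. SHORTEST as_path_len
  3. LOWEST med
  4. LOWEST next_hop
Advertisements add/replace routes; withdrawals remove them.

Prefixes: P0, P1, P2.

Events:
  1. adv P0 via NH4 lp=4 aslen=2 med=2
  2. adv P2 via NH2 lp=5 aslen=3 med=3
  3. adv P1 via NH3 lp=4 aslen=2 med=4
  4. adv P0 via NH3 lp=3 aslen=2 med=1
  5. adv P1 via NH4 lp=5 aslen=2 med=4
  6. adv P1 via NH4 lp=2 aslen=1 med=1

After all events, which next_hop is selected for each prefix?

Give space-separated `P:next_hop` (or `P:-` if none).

Answer: P0:NH4 P1:NH3 P2:NH2

Derivation:
Op 1: best P0=NH4 P1=- P2=-
Op 2: best P0=NH4 P1=- P2=NH2
Op 3: best P0=NH4 P1=NH3 P2=NH2
Op 4: best P0=NH4 P1=NH3 P2=NH2
Op 5: best P0=NH4 P1=NH4 P2=NH2
Op 6: best P0=NH4 P1=NH3 P2=NH2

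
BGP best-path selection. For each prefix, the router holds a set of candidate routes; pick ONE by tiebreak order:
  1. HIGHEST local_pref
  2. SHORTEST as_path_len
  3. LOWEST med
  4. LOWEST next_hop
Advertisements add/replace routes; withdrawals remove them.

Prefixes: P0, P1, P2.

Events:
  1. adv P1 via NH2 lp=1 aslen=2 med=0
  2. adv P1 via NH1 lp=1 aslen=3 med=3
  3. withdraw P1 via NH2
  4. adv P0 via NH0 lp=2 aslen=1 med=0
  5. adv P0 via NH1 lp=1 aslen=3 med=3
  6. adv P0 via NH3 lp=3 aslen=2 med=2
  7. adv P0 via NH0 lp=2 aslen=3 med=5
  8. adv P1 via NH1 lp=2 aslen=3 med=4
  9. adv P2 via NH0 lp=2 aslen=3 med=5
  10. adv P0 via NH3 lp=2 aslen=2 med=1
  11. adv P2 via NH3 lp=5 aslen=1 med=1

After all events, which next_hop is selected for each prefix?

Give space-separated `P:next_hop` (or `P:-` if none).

Op 1: best P0=- P1=NH2 P2=-
Op 2: best P0=- P1=NH2 P2=-
Op 3: best P0=- P1=NH1 P2=-
Op 4: best P0=NH0 P1=NH1 P2=-
Op 5: best P0=NH0 P1=NH1 P2=-
Op 6: best P0=NH3 P1=NH1 P2=-
Op 7: best P0=NH3 P1=NH1 P2=-
Op 8: best P0=NH3 P1=NH1 P2=-
Op 9: best P0=NH3 P1=NH1 P2=NH0
Op 10: best P0=NH3 P1=NH1 P2=NH0
Op 11: best P0=NH3 P1=NH1 P2=NH3

Answer: P0:NH3 P1:NH1 P2:NH3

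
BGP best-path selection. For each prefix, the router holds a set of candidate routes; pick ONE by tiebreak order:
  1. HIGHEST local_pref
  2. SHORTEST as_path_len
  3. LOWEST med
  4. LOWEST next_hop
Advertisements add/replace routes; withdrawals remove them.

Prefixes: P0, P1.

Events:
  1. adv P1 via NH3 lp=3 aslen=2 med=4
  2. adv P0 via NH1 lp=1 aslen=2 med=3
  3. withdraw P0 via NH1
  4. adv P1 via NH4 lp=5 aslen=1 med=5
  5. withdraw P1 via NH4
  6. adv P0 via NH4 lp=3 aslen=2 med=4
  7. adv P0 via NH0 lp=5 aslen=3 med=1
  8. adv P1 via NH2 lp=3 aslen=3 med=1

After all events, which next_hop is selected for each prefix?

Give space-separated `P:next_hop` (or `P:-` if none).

Op 1: best P0=- P1=NH3
Op 2: best P0=NH1 P1=NH3
Op 3: best P0=- P1=NH3
Op 4: best P0=- P1=NH4
Op 5: best P0=- P1=NH3
Op 6: best P0=NH4 P1=NH3
Op 7: best P0=NH0 P1=NH3
Op 8: best P0=NH0 P1=NH3

Answer: P0:NH0 P1:NH3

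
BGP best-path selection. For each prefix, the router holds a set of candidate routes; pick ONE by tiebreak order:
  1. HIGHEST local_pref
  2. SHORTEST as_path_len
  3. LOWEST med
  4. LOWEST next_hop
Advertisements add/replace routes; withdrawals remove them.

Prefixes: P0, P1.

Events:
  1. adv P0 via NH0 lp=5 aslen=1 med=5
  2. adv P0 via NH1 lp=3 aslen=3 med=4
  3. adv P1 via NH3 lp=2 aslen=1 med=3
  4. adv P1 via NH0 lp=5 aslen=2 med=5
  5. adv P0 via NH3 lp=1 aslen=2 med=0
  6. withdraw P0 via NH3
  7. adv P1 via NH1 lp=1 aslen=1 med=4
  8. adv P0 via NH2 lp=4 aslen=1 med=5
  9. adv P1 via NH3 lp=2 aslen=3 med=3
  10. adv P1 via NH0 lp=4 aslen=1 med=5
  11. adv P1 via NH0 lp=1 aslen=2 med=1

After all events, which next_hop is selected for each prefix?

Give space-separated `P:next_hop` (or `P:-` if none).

Op 1: best P0=NH0 P1=-
Op 2: best P0=NH0 P1=-
Op 3: best P0=NH0 P1=NH3
Op 4: best P0=NH0 P1=NH0
Op 5: best P0=NH0 P1=NH0
Op 6: best P0=NH0 P1=NH0
Op 7: best P0=NH0 P1=NH0
Op 8: best P0=NH0 P1=NH0
Op 9: best P0=NH0 P1=NH0
Op 10: best P0=NH0 P1=NH0
Op 11: best P0=NH0 P1=NH3

Answer: P0:NH0 P1:NH3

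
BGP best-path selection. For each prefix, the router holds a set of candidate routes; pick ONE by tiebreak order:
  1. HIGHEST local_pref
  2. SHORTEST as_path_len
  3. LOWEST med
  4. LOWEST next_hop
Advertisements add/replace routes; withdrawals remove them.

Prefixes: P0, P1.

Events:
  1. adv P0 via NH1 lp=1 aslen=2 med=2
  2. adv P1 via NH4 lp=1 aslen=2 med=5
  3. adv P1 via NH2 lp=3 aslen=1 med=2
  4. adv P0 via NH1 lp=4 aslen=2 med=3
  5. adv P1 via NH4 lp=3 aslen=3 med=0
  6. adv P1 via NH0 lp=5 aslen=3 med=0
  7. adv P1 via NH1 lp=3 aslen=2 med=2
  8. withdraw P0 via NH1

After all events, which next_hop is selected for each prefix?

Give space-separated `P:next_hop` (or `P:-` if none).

Op 1: best P0=NH1 P1=-
Op 2: best P0=NH1 P1=NH4
Op 3: best P0=NH1 P1=NH2
Op 4: best P0=NH1 P1=NH2
Op 5: best P0=NH1 P1=NH2
Op 6: best P0=NH1 P1=NH0
Op 7: best P0=NH1 P1=NH0
Op 8: best P0=- P1=NH0

Answer: P0:- P1:NH0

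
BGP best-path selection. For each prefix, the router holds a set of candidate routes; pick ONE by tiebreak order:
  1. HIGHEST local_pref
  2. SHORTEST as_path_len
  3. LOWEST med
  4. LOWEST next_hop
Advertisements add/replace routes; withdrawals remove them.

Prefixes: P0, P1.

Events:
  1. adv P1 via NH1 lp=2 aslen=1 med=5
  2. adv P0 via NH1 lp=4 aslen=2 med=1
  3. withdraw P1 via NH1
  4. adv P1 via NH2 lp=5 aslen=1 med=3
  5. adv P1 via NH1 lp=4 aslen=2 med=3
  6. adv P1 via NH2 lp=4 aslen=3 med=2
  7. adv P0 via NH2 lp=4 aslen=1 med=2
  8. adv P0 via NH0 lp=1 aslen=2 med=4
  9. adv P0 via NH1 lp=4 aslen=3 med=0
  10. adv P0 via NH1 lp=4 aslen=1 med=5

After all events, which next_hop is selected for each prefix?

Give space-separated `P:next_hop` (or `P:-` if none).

Op 1: best P0=- P1=NH1
Op 2: best P0=NH1 P1=NH1
Op 3: best P0=NH1 P1=-
Op 4: best P0=NH1 P1=NH2
Op 5: best P0=NH1 P1=NH2
Op 6: best P0=NH1 P1=NH1
Op 7: best P0=NH2 P1=NH1
Op 8: best P0=NH2 P1=NH1
Op 9: best P0=NH2 P1=NH1
Op 10: best P0=NH2 P1=NH1

Answer: P0:NH2 P1:NH1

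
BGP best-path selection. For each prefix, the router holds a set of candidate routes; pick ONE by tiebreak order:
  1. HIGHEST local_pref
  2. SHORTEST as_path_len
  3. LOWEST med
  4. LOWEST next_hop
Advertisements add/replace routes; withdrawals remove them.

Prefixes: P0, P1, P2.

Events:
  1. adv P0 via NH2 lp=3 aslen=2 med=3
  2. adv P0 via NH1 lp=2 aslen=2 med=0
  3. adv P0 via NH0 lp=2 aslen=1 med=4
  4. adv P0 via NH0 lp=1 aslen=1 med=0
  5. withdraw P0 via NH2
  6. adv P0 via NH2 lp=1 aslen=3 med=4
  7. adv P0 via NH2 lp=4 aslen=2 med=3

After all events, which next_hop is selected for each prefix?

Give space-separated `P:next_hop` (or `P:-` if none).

Op 1: best P0=NH2 P1=- P2=-
Op 2: best P0=NH2 P1=- P2=-
Op 3: best P0=NH2 P1=- P2=-
Op 4: best P0=NH2 P1=- P2=-
Op 5: best P0=NH1 P1=- P2=-
Op 6: best P0=NH1 P1=- P2=-
Op 7: best P0=NH2 P1=- P2=-

Answer: P0:NH2 P1:- P2:-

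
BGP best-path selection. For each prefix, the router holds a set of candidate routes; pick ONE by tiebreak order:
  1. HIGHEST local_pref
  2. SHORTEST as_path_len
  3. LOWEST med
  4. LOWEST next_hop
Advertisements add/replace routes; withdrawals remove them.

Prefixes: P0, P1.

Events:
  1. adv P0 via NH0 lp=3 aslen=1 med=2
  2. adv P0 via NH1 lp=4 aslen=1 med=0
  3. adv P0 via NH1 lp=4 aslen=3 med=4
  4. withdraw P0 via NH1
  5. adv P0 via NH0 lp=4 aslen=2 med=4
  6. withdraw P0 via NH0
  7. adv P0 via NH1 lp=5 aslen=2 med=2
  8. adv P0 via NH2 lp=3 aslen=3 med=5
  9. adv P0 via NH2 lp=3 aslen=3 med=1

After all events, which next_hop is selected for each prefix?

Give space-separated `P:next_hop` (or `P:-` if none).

Answer: P0:NH1 P1:-

Derivation:
Op 1: best P0=NH0 P1=-
Op 2: best P0=NH1 P1=-
Op 3: best P0=NH1 P1=-
Op 4: best P0=NH0 P1=-
Op 5: best P0=NH0 P1=-
Op 6: best P0=- P1=-
Op 7: best P0=NH1 P1=-
Op 8: best P0=NH1 P1=-
Op 9: best P0=NH1 P1=-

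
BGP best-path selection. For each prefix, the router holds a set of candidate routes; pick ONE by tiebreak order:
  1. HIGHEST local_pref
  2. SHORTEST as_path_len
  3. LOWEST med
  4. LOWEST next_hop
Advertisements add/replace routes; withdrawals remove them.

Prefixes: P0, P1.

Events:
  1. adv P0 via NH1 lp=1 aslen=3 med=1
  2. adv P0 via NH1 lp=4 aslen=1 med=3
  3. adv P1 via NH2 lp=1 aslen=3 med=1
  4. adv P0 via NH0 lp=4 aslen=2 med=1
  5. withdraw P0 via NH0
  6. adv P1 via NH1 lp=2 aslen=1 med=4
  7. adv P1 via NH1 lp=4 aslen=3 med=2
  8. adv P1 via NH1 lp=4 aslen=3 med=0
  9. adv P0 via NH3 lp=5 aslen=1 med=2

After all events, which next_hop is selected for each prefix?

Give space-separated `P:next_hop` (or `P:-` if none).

Op 1: best P0=NH1 P1=-
Op 2: best P0=NH1 P1=-
Op 3: best P0=NH1 P1=NH2
Op 4: best P0=NH1 P1=NH2
Op 5: best P0=NH1 P1=NH2
Op 6: best P0=NH1 P1=NH1
Op 7: best P0=NH1 P1=NH1
Op 8: best P0=NH1 P1=NH1
Op 9: best P0=NH3 P1=NH1

Answer: P0:NH3 P1:NH1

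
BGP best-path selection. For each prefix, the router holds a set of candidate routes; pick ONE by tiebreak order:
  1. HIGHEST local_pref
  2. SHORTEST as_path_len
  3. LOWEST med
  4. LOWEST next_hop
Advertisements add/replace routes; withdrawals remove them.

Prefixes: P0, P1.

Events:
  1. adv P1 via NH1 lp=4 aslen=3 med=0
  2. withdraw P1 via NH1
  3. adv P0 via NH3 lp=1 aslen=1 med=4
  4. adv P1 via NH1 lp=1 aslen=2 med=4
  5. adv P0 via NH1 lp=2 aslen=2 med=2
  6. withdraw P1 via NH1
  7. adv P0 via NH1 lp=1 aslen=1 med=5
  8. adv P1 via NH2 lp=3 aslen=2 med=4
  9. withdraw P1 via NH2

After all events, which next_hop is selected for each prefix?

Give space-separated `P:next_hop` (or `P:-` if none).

Op 1: best P0=- P1=NH1
Op 2: best P0=- P1=-
Op 3: best P0=NH3 P1=-
Op 4: best P0=NH3 P1=NH1
Op 5: best P0=NH1 P1=NH1
Op 6: best P0=NH1 P1=-
Op 7: best P0=NH3 P1=-
Op 8: best P0=NH3 P1=NH2
Op 9: best P0=NH3 P1=-

Answer: P0:NH3 P1:-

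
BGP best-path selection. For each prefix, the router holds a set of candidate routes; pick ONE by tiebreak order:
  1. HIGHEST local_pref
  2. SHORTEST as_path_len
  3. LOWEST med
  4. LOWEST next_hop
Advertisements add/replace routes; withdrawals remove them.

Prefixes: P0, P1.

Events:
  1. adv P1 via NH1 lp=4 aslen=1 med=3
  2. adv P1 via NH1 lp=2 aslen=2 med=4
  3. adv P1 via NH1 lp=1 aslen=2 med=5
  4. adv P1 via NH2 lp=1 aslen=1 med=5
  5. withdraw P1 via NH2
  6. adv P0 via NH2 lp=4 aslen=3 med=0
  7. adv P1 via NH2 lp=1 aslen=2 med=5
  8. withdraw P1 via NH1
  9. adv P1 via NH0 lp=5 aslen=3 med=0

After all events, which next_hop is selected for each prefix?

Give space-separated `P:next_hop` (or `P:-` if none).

Op 1: best P0=- P1=NH1
Op 2: best P0=- P1=NH1
Op 3: best P0=- P1=NH1
Op 4: best P0=- P1=NH2
Op 5: best P0=- P1=NH1
Op 6: best P0=NH2 P1=NH1
Op 7: best P0=NH2 P1=NH1
Op 8: best P0=NH2 P1=NH2
Op 9: best P0=NH2 P1=NH0

Answer: P0:NH2 P1:NH0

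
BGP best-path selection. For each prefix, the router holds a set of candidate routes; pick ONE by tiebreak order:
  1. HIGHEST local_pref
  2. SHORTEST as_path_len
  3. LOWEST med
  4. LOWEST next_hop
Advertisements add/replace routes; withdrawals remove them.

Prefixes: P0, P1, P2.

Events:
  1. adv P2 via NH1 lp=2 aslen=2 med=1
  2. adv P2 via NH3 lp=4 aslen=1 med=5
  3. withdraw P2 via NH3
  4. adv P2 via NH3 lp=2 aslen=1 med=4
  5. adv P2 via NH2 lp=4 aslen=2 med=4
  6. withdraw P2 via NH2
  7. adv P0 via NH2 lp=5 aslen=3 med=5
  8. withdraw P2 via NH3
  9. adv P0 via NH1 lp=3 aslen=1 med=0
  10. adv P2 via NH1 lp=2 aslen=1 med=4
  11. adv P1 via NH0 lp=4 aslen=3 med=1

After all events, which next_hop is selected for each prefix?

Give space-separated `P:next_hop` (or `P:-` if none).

Answer: P0:NH2 P1:NH0 P2:NH1

Derivation:
Op 1: best P0=- P1=- P2=NH1
Op 2: best P0=- P1=- P2=NH3
Op 3: best P0=- P1=- P2=NH1
Op 4: best P0=- P1=- P2=NH3
Op 5: best P0=- P1=- P2=NH2
Op 6: best P0=- P1=- P2=NH3
Op 7: best P0=NH2 P1=- P2=NH3
Op 8: best P0=NH2 P1=- P2=NH1
Op 9: best P0=NH2 P1=- P2=NH1
Op 10: best P0=NH2 P1=- P2=NH1
Op 11: best P0=NH2 P1=NH0 P2=NH1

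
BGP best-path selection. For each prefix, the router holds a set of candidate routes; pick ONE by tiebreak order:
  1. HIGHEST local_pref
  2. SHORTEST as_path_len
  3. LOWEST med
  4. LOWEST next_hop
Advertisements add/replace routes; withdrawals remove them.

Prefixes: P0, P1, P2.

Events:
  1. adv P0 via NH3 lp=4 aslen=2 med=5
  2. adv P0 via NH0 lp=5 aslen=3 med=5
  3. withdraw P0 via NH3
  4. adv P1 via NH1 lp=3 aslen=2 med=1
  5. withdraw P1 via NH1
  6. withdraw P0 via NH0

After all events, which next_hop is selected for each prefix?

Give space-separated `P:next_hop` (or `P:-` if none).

Answer: P0:- P1:- P2:-

Derivation:
Op 1: best P0=NH3 P1=- P2=-
Op 2: best P0=NH0 P1=- P2=-
Op 3: best P0=NH0 P1=- P2=-
Op 4: best P0=NH0 P1=NH1 P2=-
Op 5: best P0=NH0 P1=- P2=-
Op 6: best P0=- P1=- P2=-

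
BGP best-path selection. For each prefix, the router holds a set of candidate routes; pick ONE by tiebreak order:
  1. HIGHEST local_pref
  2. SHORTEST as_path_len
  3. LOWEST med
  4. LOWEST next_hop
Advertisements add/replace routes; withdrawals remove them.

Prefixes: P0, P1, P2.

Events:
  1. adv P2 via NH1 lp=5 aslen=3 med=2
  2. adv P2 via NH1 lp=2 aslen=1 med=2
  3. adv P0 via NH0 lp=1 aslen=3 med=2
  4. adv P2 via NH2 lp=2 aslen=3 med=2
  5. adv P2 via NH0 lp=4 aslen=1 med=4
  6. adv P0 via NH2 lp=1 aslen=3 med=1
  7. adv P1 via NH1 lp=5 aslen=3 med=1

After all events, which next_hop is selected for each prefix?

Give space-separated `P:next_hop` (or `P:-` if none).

Op 1: best P0=- P1=- P2=NH1
Op 2: best P0=- P1=- P2=NH1
Op 3: best P0=NH0 P1=- P2=NH1
Op 4: best P0=NH0 P1=- P2=NH1
Op 5: best P0=NH0 P1=- P2=NH0
Op 6: best P0=NH2 P1=- P2=NH0
Op 7: best P0=NH2 P1=NH1 P2=NH0

Answer: P0:NH2 P1:NH1 P2:NH0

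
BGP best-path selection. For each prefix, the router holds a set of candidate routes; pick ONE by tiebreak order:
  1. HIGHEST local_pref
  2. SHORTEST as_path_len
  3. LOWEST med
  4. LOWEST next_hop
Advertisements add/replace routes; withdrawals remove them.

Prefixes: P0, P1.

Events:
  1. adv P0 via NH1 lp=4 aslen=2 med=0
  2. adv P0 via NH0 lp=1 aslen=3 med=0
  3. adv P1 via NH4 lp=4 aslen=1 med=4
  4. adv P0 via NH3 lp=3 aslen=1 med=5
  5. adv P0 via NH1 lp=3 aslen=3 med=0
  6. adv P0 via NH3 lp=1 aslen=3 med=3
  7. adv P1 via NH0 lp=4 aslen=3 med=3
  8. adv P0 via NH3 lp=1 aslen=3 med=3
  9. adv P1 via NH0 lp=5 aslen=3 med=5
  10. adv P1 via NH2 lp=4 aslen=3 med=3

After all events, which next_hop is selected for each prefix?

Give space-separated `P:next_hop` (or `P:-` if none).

Answer: P0:NH1 P1:NH0

Derivation:
Op 1: best P0=NH1 P1=-
Op 2: best P0=NH1 P1=-
Op 3: best P0=NH1 P1=NH4
Op 4: best P0=NH1 P1=NH4
Op 5: best P0=NH3 P1=NH4
Op 6: best P0=NH1 P1=NH4
Op 7: best P0=NH1 P1=NH4
Op 8: best P0=NH1 P1=NH4
Op 9: best P0=NH1 P1=NH0
Op 10: best P0=NH1 P1=NH0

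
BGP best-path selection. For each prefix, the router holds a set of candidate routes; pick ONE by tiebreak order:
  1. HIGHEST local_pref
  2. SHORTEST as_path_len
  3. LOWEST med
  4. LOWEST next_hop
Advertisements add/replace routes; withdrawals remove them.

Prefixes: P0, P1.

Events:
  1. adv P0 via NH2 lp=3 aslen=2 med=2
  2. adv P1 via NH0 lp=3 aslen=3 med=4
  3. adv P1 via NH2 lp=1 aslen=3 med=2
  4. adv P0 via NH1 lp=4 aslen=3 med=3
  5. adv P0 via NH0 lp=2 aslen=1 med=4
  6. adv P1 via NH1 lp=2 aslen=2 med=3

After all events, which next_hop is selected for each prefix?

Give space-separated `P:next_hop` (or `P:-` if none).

Answer: P0:NH1 P1:NH0

Derivation:
Op 1: best P0=NH2 P1=-
Op 2: best P0=NH2 P1=NH0
Op 3: best P0=NH2 P1=NH0
Op 4: best P0=NH1 P1=NH0
Op 5: best P0=NH1 P1=NH0
Op 6: best P0=NH1 P1=NH0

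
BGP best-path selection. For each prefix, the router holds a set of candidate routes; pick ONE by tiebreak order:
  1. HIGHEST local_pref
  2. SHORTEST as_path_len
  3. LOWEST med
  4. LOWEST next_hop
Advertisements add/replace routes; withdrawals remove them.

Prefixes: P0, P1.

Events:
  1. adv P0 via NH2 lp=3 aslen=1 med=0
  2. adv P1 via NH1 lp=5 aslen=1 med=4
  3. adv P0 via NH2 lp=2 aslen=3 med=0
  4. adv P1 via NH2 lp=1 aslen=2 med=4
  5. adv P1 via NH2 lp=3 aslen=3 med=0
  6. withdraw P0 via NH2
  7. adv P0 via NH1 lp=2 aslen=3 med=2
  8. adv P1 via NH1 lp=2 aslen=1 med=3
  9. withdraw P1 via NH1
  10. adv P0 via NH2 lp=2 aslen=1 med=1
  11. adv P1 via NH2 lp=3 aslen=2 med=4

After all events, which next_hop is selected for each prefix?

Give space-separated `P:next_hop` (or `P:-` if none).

Answer: P0:NH2 P1:NH2

Derivation:
Op 1: best P0=NH2 P1=-
Op 2: best P0=NH2 P1=NH1
Op 3: best P0=NH2 P1=NH1
Op 4: best P0=NH2 P1=NH1
Op 5: best P0=NH2 P1=NH1
Op 6: best P0=- P1=NH1
Op 7: best P0=NH1 P1=NH1
Op 8: best P0=NH1 P1=NH2
Op 9: best P0=NH1 P1=NH2
Op 10: best P0=NH2 P1=NH2
Op 11: best P0=NH2 P1=NH2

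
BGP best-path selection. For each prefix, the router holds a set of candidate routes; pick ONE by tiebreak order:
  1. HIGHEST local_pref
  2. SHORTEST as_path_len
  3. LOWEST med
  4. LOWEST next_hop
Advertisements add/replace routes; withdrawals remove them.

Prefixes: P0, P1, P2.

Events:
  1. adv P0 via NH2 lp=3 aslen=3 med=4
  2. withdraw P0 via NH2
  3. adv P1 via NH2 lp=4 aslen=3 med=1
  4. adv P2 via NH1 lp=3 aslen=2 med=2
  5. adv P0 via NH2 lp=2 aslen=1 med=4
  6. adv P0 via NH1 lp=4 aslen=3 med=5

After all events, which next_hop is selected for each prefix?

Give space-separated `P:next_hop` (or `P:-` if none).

Answer: P0:NH1 P1:NH2 P2:NH1

Derivation:
Op 1: best P0=NH2 P1=- P2=-
Op 2: best P0=- P1=- P2=-
Op 3: best P0=- P1=NH2 P2=-
Op 4: best P0=- P1=NH2 P2=NH1
Op 5: best P0=NH2 P1=NH2 P2=NH1
Op 6: best P0=NH1 P1=NH2 P2=NH1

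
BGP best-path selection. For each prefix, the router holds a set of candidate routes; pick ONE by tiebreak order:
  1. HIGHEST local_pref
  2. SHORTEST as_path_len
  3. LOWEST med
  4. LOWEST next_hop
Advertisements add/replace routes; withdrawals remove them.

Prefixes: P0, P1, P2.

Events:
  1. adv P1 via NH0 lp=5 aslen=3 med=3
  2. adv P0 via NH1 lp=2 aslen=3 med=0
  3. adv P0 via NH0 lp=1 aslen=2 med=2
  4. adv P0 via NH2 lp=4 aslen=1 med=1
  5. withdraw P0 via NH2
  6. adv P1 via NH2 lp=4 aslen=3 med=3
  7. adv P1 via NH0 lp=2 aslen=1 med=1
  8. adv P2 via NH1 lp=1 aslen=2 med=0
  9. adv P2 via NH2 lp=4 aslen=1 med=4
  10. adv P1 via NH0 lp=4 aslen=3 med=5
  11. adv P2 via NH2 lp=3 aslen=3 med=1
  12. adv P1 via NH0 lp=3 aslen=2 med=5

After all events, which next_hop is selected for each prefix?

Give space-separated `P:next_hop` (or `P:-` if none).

Answer: P0:NH1 P1:NH2 P2:NH2

Derivation:
Op 1: best P0=- P1=NH0 P2=-
Op 2: best P0=NH1 P1=NH0 P2=-
Op 3: best P0=NH1 P1=NH0 P2=-
Op 4: best P0=NH2 P1=NH0 P2=-
Op 5: best P0=NH1 P1=NH0 P2=-
Op 6: best P0=NH1 P1=NH0 P2=-
Op 7: best P0=NH1 P1=NH2 P2=-
Op 8: best P0=NH1 P1=NH2 P2=NH1
Op 9: best P0=NH1 P1=NH2 P2=NH2
Op 10: best P0=NH1 P1=NH2 P2=NH2
Op 11: best P0=NH1 P1=NH2 P2=NH2
Op 12: best P0=NH1 P1=NH2 P2=NH2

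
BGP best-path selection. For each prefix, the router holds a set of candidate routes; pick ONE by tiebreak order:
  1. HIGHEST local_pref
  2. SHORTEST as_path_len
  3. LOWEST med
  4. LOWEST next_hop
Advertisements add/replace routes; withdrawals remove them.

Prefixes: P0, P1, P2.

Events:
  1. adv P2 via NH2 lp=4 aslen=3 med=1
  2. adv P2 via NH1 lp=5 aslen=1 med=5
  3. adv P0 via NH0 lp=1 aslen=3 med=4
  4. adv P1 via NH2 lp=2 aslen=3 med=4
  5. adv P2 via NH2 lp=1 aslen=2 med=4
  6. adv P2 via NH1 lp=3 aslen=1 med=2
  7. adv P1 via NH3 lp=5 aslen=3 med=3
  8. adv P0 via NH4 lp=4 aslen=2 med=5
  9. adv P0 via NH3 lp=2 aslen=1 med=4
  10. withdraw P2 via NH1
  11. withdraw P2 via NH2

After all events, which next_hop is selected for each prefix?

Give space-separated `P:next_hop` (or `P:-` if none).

Answer: P0:NH4 P1:NH3 P2:-

Derivation:
Op 1: best P0=- P1=- P2=NH2
Op 2: best P0=- P1=- P2=NH1
Op 3: best P0=NH0 P1=- P2=NH1
Op 4: best P0=NH0 P1=NH2 P2=NH1
Op 5: best P0=NH0 P1=NH2 P2=NH1
Op 6: best P0=NH0 P1=NH2 P2=NH1
Op 7: best P0=NH0 P1=NH3 P2=NH1
Op 8: best P0=NH4 P1=NH3 P2=NH1
Op 9: best P0=NH4 P1=NH3 P2=NH1
Op 10: best P0=NH4 P1=NH3 P2=NH2
Op 11: best P0=NH4 P1=NH3 P2=-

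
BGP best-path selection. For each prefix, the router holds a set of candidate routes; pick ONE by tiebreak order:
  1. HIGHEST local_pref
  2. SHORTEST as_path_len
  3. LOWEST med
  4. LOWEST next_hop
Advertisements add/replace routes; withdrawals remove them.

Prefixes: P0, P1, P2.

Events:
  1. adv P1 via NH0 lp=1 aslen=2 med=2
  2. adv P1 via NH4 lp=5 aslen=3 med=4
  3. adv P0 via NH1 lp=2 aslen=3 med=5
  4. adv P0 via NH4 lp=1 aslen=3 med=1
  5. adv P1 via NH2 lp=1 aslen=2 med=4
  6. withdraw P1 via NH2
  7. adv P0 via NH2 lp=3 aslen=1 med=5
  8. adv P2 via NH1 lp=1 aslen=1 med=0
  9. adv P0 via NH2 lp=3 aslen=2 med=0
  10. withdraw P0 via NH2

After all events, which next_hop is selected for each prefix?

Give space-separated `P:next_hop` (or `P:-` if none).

Op 1: best P0=- P1=NH0 P2=-
Op 2: best P0=- P1=NH4 P2=-
Op 3: best P0=NH1 P1=NH4 P2=-
Op 4: best P0=NH1 P1=NH4 P2=-
Op 5: best P0=NH1 P1=NH4 P2=-
Op 6: best P0=NH1 P1=NH4 P2=-
Op 7: best P0=NH2 P1=NH4 P2=-
Op 8: best P0=NH2 P1=NH4 P2=NH1
Op 9: best P0=NH2 P1=NH4 P2=NH1
Op 10: best P0=NH1 P1=NH4 P2=NH1

Answer: P0:NH1 P1:NH4 P2:NH1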